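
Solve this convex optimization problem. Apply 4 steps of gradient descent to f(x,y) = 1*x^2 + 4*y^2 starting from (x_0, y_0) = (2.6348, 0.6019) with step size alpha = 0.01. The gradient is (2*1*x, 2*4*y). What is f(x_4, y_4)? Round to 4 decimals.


Gradient descent on f(x,y) = 1*x^2 + 4*y^2.
Starting point: (2.6348, 0.6019), alpha = 0.01
Step 1: grad_x = 2*1*2.6348 = 5.2696, grad_y = 2*4*0.6019 = 4.8152
  x_1 = 2.6348 - 0.01*5.2696 = 2.5821
  y_1 = 0.6019 - 0.01*4.8152 = 0.5537
Step 2: grad_x = 2*1*2.5821 = 5.1642, grad_y = 2*4*0.5537 = 4.43
  x_2 = 2.5821 - 0.01*5.1642 = 2.5305
  y_2 = 0.5537 - 0.01*4.43 = 0.5094
Step 3: grad_x = 2*1*2.5305 = 5.0609, grad_y = 2*4*0.5094 = 4.0756
  x_3 = 2.5305 - 0.01*5.0609 = 2.4799
  y_3 = 0.5094 - 0.01*4.0756 = 0.4687
Step 4: grad_x = 2*1*2.4799 = 4.9597, grad_y = 2*4*0.4687 = 3.7495
  x_4 = 2.4799 - 0.01*4.9597 = 2.4303
  y_4 = 0.4687 - 0.01*3.7495 = 0.4312
f(2.4303, 0.4312) = 1*2.4303^2 + 4*0.4312^2 = 6.6499


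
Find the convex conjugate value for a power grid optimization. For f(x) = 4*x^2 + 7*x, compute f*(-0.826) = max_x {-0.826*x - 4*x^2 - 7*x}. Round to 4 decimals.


f*(y) = sup_x {y*x - a*x^2 - b*x} = sup_x {(y-b)*x - a*x^2}
FOC: (y - b) - 2a*x = 0 => x* = (y - b)/(2a)
x* = (-0.826 - 7)/(2*4) = -0.9783
f*(-0.826) = (y-b)^2/(4a) = (-0.826 - 7)^2/(4*4)
= 61.2463/16 = 3.8279


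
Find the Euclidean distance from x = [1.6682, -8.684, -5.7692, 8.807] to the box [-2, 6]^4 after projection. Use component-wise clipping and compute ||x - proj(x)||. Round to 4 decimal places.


Project each component onto [-2, 6].
clip(1.6682) = 1.6682, clip(-8.684) = -2.0, clip(-5.7692) = -2.0, clip(8.807) = 6.0
Projection = [1.6682, -2.0, -2.0, 6.0]
Squared diffs: [0.0, 44.6759, 14.2069, 7.8792]
Distance = sqrt(66.762) = 8.1708


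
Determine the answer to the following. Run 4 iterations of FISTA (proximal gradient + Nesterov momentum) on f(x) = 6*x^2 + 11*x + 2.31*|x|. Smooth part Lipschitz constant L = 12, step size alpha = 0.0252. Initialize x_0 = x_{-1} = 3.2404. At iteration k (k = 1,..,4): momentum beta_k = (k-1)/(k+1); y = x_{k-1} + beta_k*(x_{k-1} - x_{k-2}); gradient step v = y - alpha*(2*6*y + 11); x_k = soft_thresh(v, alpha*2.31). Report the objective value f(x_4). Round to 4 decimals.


FISTA on f(x) = 6*x^2 + 11*x + 2.31*|x|
L = 12, alpha = 0.0252
Iteration 1: beta = 0.0, y = 3.2404 + 0.0*(3.2404 - 3.2404) = 3.2404
  grad(y) = 49.8848, v = y - alpha*grad = 1.9833
  prox(v) = soft_thresh(1.9833, 0.0582) = 1.9251
Iteration 2: beta = 0.3333, y = 1.9251 + 0.3333*(1.9251 - 3.2404) = 1.4867
  grad(y) = 28.8399, v = y - alpha*grad = 0.7599
  prox(v) = soft_thresh(0.7599, 0.0582) = 0.7017
Iteration 3: beta = 0.5, y = 0.7017 + 0.5*(0.7017 - 1.9251) = 0.09
  grad(y) = 12.0797, v = y - alpha*grad = -0.2144
  prox(v) = soft_thresh(-0.2144, 0.0582) = -0.1562
Iteration 4: beta = 0.6, y = -0.1562 + 0.6*(-0.1562 - 0.7017) = -0.671
  grad(y) = 2.9484, v = y - alpha*grad = -0.7453
  prox(v) = soft_thresh(-0.7453, 0.0582) = -0.6871
f(x_4) = 6*(-0.6871)^2 + 11*(-0.6871) + 2.31*|-0.6871| = -3.1382


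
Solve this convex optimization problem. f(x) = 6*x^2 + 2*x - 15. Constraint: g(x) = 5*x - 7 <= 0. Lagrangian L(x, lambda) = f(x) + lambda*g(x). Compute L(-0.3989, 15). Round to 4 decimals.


Step 1: Evaluate f(x).
f(-0.3989) = 6*(-0.3989)^2 + 2*(-0.3989) - 15 = -14.8431
Step 2: Evaluate g(x).
g(-0.3989) = 5*-0.3989 - 7 = -8.9945
Step 3: Compute Lagrangian.
L = -14.8431 + 15*-8.9945 = -149.7606


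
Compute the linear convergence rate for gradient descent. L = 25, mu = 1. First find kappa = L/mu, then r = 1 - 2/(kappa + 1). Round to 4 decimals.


Step 1: Compute the condition number.
kappa = L/mu = 25/1 = 25.0
Step 2: Compute the convergence rate.
r = 1 - 2/(kappa + 1) = 1 - 2*mu/(L + mu) = (L - mu)/(L + mu) = 24/26 = 0.9231


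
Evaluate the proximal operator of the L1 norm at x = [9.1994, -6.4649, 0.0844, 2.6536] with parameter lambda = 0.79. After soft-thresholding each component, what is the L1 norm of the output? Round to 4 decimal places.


Soft-thresholding with lambda = 0.79:
prox(9.1994) = sign(9.1994)*max(|9.1994| - 0.79, 0) = 8.4094
prox(-6.4649) = sign(-6.4649)*max(|-6.4649| - 0.79, 0) = -5.6749
prox(0.0844) = sign(0.0844)*max(|0.0844| - 0.79, 0) = 0.0
prox(2.6536) = sign(2.6536)*max(|2.6536| - 0.79, 0) = 1.8636
prox(x) = [8.4094, -5.6749, 0.0, 1.8636]
||prox(x)||_1 = 8.4094 + 5.6749 + 0.0 + 1.8636 = 15.9479


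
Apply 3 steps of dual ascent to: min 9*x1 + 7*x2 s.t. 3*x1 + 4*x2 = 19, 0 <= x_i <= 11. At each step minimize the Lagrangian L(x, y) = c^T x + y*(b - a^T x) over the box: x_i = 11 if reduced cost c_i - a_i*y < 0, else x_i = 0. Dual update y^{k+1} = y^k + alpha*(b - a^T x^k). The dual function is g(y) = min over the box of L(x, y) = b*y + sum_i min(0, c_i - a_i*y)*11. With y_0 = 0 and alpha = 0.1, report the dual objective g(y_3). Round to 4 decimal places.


Dual ascent for LP: min 9*x1 + 7*x2, 3*x1 + 4*x2 = 19, 0 <= x_i <= 11
Step 1: y^k = 0.0, reduced costs: (9.0, 7.0)
  x^k = (0.0, 0.0), subgradient = b - a^T x = 19.0
  y^{k+1} = 0.0 + 0.1*19.0 = 1.9
Step 2: y^k = 1.9, reduced costs: (3.3, -0.6)
  x^k = (0.0, 11.0), subgradient = b - a^T x = -25.0
  y^{k+1} = 1.9 + 0.1*-25.0 = -0.6
Step 3: y^k = -0.6, reduced costs: (10.8, 9.4)
  x^k = (0.0, 0.0), subgradient = b - a^T x = 19.0
  y^{k+1} = -0.6 + 0.1*19.0 = 1.3
Dual objective at y_3 = 1.3: reduced costs (5.1, 1.8), box minimizer x = (0.0, 0.0)
g(y_3) = b*y + (c1 - a1*y)*x1 + (c2 - a2*y)*x2 = 19*1.3 + 5.1*0.0 + 1.8*0.0 = 24.7 + 0.0 + 0.0 = 24.7


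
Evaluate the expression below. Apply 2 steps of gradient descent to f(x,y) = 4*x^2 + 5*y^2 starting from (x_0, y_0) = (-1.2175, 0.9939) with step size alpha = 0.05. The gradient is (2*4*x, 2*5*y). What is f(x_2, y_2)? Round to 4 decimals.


Gradient descent on f(x,y) = 4*x^2 + 5*y^2.
Starting point: (-1.2175, 0.9939), alpha = 0.05
Step 1: grad_x = 2*4*-1.2175 = -9.74, grad_y = 2*5*0.9939 = 9.939
  x_1 = -1.2175 - 0.05*-9.74 = -0.7305
  y_1 = 0.9939 - 0.05*9.939 = 0.497
Step 2: grad_x = 2*4*-0.7305 = -5.844, grad_y = 2*5*0.497 = 4.9695
  x_2 = -0.7305 - 0.05*-5.844 = -0.4383
  y_2 = 0.497 - 0.05*4.9695 = 0.2485
f(-0.4383, 0.2485) = 4*(-0.4383)^2 + 5*0.2485^2 = 1.0771


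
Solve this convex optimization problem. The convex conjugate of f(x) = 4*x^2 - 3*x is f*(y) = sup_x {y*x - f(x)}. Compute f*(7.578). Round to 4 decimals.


f*(y) = sup_x {y*x - a*x^2 - b*x} = sup_x {(y-b)*x - a*x^2}
FOC: (y - b) - 2a*x = 0 => x* = (y - b)/(2a)
x* = (7.578 + 3)/(2*4) = 1.3223
f*(7.578) = (y-b)^2/(4a) = (7.578 + 3)^2/(4*4)
= 111.8941/16 = 6.9934


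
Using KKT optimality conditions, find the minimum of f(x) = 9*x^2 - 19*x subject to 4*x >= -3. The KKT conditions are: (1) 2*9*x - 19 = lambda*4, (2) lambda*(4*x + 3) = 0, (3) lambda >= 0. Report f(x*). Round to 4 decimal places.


Step 1: Try lambda = 0 (constraint inactive).
Stationarity: 2*9*x - 19 = 0
x* = 19/(2*9) = 19/18 = 1.0556 (rounded; the exact value 19/18 is used below)
Check constraint: 4*1.0556 = 4.2224 >= -3 -- satisfied.
Step 2: Compute optimal value.
f(x*) = 9*(19/18)^2 - 19*(19/18) = -10.0278


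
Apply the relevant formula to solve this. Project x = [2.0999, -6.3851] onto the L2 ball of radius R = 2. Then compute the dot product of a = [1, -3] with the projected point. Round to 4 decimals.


Step 1: Compute ||x|| (intermediates to 6 decimals).
||x|| = sqrt(2.0999^2 + (-6.3851)^2) = 6.721539
Step 2: Project.
Since ||x|| > R, scale = R/||x|| = 2/6.721539 = 0.297551, proj(x) = scale * x
proj(x) = [0.624827, -1.899893]
Step 3: Dot product.
a^T * proj(x) = 1*0.624827 - 3*(-1.899893) = 6.3245


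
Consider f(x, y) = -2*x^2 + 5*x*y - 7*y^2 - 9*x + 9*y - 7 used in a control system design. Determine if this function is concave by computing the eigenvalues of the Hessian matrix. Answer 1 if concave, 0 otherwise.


The Hessian of f(x,y) = -2*x^2 + 5*x*y - 7*y^2 - 9*x + 9*y - 7 is:
H = [[-4, 5], [5, -14]]
Trace = -4 - 14 = -18
Determinant = -4*-14 - (5)^2 = 31
Discriminant = (-18)^2 - 4*31 = 200.0
Eigenvalues: lambda_1 = -16.0711, lambda_2 = -1.9289
The function is concave.

1


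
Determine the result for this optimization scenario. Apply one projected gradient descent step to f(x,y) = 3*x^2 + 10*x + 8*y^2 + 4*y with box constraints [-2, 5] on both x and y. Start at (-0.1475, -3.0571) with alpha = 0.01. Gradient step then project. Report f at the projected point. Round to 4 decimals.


Step 1: Compute gradient at (-0.1475, -3.0571).
grad_x = 2*3*-0.1475 + 10 = 9.115
grad_y = 2*8*-3.0571 + 4 = -44.9136
Step 2: Gradient step.
x_raw = -0.1475 - 0.01*9.115 = -0.2387
y_raw = -3.0571 - 0.01*-44.9136 = -2.608
Step 3: Project onto [-2, 5].
x_proj = clip(-0.2387) = -0.2387
y_proj = clip(-2.608) = -2.0
Step 4: Evaluate f.
f(-0.2387, -2.0) = 21.7844


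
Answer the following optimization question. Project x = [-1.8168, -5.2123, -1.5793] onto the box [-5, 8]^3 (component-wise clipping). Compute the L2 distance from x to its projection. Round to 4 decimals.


Project each component onto [-5, 8].
clip(-1.8168) = -1.8168, clip(-5.2123) = -5.0, clip(-1.5793) = -1.5793
Projection = [-1.8168, -5.0, -1.5793]
Squared diffs: [0.0, 0.0451, 0.0]
Distance = sqrt(0.0451) = 0.2123


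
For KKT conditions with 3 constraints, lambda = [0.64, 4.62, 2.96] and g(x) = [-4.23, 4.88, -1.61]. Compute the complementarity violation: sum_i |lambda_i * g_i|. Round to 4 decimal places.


KKT complementary slackness check:
lambda_1 * g_1 = 0.64 * -4.23 = -2.7072
lambda_2 * g_2 = 4.62 * 4.88 = 22.5456
lambda_3 * g_3 = 2.96 * -1.61 = -4.7656
Total violation = 2.7072 + 22.5456 + 4.7656 = 30.0184


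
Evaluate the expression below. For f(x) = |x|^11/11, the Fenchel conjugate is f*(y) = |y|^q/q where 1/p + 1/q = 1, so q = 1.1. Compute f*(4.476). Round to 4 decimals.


The conjugate exponent q satisfies 1/p + 1/q = 1.
p = 11, so q = 11/(11 - 1) = 1.1
|y|^q = 4.476^1.1 = 5.1997
f*(4.476) = 5.1997 / 1.1 = 4.727


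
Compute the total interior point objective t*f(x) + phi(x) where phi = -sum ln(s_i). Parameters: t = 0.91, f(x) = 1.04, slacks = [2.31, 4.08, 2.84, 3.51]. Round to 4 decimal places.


Step 1: Compute log-barrier.
ln values: [0.8372, 1.4061, 1.0438, 1.2556]
phi = -(0.8372 + 1.4061 + 1.0438 + 1.2556) = -4.5428
Step 2: Compute augmented objective.
t*f(x) = 0.91*1.04 = 0.9464
Total = 0.9464 - 4.5428 = -3.5964


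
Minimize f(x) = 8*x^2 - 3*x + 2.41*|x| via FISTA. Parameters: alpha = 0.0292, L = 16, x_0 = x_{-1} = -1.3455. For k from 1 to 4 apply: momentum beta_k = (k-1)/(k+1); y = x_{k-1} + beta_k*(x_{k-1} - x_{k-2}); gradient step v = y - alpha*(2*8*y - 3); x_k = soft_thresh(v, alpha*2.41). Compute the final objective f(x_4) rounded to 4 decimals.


FISTA on f(x) = 8*x^2 - 3*x + 2.41*|x|
L = 16, alpha = 0.0292
Iteration 1: beta = 0.0, y = -1.3455 + 0.0*(-1.3455 + 1.3455) = -1.3455
  grad(y) = -24.528, v = y - alpha*grad = -0.6293
  prox(v) = soft_thresh(-0.6293, 0.0704) = -0.5589
Iteration 2: beta = 0.3333, y = -0.5589 + 0.3333*(-0.5589 + 1.3455) = -0.2967
  grad(y) = -7.7474, v = y - alpha*grad = -0.0705
  prox(v) = soft_thresh(-0.0705, 0.0704) = -0.0001
Iteration 3: beta = 0.5, y = -0.0001 + 0.5*(-0.0001 + 0.5589) = 0.2793
  grad(y) = 1.4685, v = y - alpha*grad = 0.2364
  prox(v) = soft_thresh(0.2364, 0.0704) = 0.166
Iteration 4: beta = 0.6, y = 0.166 + 0.6*(0.166 + 0.0001) = 0.2657
  grad(y) = 1.2514, v = y - alpha*grad = 0.2292
  prox(v) = soft_thresh(0.2292, 0.0704) = 0.1588
f(x_4) = 8*0.1588^2 - 3*0.1588 + 2.41*|0.1588| = 0.108


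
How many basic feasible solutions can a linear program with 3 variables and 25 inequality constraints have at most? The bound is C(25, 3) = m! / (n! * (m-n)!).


Each vertex corresponds to some choice of n active constraints out of m, so the number of vertices is at most C(m, n) = m! / (n!(m-n)!).
m = 25, n = 3
Numerator: 25 * 24 * 23
Denominator: 3! = 6
C(25, 3) = 2300


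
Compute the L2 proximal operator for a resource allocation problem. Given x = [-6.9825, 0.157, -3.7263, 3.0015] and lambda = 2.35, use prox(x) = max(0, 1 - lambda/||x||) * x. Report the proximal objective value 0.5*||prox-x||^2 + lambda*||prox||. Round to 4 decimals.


Step 1: Compute ||x||.
||x|| = 8.4661
Step 2: Compute scaling factor.
scale = max(0, 1 - 2.35/8.4661) = 0.7224
Step 3: prox(x) = [-5.0443, 0.1134, -2.692, 2.1683]
||prox(x)|| = 6.1161
Step 4: Proximal objective.
0.5*||prox-x||^2 = 2.7613
lambda*||prox|| = 14.3728
Total = 17.134


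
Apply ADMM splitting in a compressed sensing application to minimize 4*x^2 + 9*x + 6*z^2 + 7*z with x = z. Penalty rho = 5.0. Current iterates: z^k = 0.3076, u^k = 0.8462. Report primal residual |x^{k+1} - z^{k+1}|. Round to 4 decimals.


ADMM iteration with rho = 5.0, z^k = 0.3076, u^k = 0.8462
Step 1: x-update.
Minimize 4*x^2 + 9*x + (5.0/2)*(x - 0.3076 + 0.8462)^2
FOC: (2*4 + 5.0)*x = -9 + 5.0*(0.3076 - 0.8462)
x^{k+1} = -0.8995
Step 2: z-update.
Minimize 6*z^2 + 7*z + (5.0/2)*(-0.8995 - z + 0.8462)^2
FOC: (2*6 + 5.0)*z = -7 + 5.0*(-0.8995 + 0.8462)
z^{k+1} = -0.4274
Step 3: u-update.
u^{k+1} = 0.8462 - 0.8995 + 0.4274 = 0.3742
Step 4: Primal residual = |-0.8995 + 0.4274| = 0.472


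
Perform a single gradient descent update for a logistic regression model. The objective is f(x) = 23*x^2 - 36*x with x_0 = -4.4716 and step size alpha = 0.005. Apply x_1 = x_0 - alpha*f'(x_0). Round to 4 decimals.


We compute the gradient at x_0 and apply the update.
f'(x) = 46*x - 36
f'(-4.4716) = 46*-4.4716 - 36 = -241.6936
x_1 = -4.4716 - 0.005*-241.6936 = -3.2631


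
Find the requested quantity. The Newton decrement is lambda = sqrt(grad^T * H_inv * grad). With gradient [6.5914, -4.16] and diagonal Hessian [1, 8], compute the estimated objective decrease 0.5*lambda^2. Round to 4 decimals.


Step 1: H is diagonal, so H^(-1) * g = [6.5914, -0.52].
Step 2: g^T H^(-1) g = sum_i g_i^2 / H_ii
  = (6.5914)^2/1 + (-4.16)^2/8
  = 43.4466 + 2.1632 = 45.6098
Step 3: Objective decrease = 0.5 * g^T H^(-1) g = 22.8049


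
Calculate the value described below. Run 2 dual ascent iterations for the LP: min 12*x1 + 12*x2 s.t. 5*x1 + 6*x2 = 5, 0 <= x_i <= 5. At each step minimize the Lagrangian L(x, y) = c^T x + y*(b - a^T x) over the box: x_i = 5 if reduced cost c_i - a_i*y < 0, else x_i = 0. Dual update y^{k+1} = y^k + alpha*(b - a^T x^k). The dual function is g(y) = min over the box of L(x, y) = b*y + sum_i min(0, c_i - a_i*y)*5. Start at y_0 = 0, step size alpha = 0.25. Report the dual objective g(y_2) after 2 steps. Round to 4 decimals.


Dual ascent for LP: min 12*x1 + 12*x2, 5*x1 + 6*x2 = 5, 0 <= x_i <= 5
Step 1: y^k = 0.0, reduced costs: (12.0, 12.0)
  x^k = (0.0, 0.0), subgradient = b - a^T x = 5.0
  y^{k+1} = 0.0 + 0.25*5.0 = 1.25
Step 2: y^k = 1.25, reduced costs: (5.75, 4.5)
  x^k = (0.0, 0.0), subgradient = b - a^T x = 5.0
  y^{k+1} = 1.25 + 0.25*5.0 = 2.5
Dual objective at y_2 = 2.5: reduced costs (-0.5, -3.0), box minimizer x = (5.0, 5.0)
g(y_2) = b*y + (c1 - a1*y)*x1 + (c2 - a2*y)*x2 = 5*2.5 + (-0.5)*5.0 + (-3.0)*5.0 = 12.5 - 2.5 - 15.0 = -5.0


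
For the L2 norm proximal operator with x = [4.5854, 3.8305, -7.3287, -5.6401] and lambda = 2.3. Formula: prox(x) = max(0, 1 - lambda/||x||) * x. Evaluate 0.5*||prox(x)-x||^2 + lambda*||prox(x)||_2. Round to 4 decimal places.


Step 1: Compute ||x||.
||x|| = 11.01
Step 2: Compute scaling factor.
scale = max(0, 1 - 2.3/11.01) = 0.7911
Step 3: prox(x) = [3.6275, 3.0303, -5.7977, -4.4619]
||prox(x)|| = 8.71
Step 4: Proximal objective.
0.5*||prox-x||^2 = 2.645
lambda*||prox|| = 20.033
Total = 22.6779


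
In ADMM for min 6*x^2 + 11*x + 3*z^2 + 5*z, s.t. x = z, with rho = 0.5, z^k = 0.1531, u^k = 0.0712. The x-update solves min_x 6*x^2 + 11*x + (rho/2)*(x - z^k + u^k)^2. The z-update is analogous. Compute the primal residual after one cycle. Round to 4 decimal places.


ADMM iteration with rho = 0.5, z^k = 0.1531, u^k = 0.0712
Step 1: x-update.
Minimize 6*x^2 + 11*x + (0.5/2)*(x - 0.1531 + 0.0712)^2
FOC: (2*6 + 0.5)*x = -11 + 0.5*(0.1531 - 0.0712)
x^{k+1} = -0.8767
Step 2: z-update.
Minimize 3*z^2 + 5*z + (0.5/2)*(-0.8767 - z + 0.0712)^2
FOC: (2*3 + 0.5)*z = -5 + 0.5*(-0.8767 + 0.0712)
z^{k+1} = -0.8312
Step 3: u-update.
u^{k+1} = 0.0712 - 0.8767 + 0.8312 = 0.0257
Step 4: Primal residual = |-0.8767 + 0.8312| = 0.0455


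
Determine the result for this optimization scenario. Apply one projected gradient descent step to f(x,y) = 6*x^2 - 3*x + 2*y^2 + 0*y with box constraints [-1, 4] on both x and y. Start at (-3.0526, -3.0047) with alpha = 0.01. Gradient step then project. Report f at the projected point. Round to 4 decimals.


Step 1: Compute gradient at (-3.0526, -3.0047).
grad_x = 2*6*-3.0526 - 3 = -39.6312
grad_y = 2*2*-3.0047 + 0 = -12.0188
Step 2: Gradient step.
x_raw = -3.0526 - 0.01*-39.6312 = -2.6563
y_raw = -3.0047 - 0.01*-12.0188 = -2.8845
Step 3: Project onto [-1, 4].
x_proj = clip(-2.6563) = -1.0
y_proj = clip(-2.8845) = -1.0
Step 4: Evaluate f.
f(-1.0, -1.0) = 11.0


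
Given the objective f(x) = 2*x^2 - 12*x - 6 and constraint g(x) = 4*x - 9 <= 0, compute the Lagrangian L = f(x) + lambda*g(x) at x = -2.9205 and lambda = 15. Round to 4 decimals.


Step 1: Evaluate f(x).
f(-2.9205) = 2*(-2.9205)^2 - 12*(-2.9205) - 6 = 46.1046
Step 2: Evaluate g(x).
g(-2.9205) = 4*-2.9205 - 9 = -20.682
Step 3: Compute Lagrangian.
L = 46.1046 + 15*-20.682 = -264.1254


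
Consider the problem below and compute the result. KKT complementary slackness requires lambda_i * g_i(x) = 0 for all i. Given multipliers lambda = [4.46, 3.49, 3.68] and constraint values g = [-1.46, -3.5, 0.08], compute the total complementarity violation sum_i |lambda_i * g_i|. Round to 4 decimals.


KKT complementary slackness check:
lambda_1 * g_1 = 4.46 * -1.46 = -6.5116
lambda_2 * g_2 = 3.49 * -3.5 = -12.215
lambda_3 * g_3 = 3.68 * 0.08 = 0.2944
Total violation = 6.5116 + 12.215 + 0.2944 = 19.021


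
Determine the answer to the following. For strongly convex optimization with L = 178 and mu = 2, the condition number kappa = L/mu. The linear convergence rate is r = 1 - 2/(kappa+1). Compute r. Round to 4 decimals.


Step 1: Compute the condition number.
kappa = L/mu = 178/2 = 89.0
Step 2: Compute the convergence rate.
r = 1 - 2/(kappa + 1) = 1 - 2*mu/(L + mu) = (L - mu)/(L + mu) = 176/180 = 0.9778


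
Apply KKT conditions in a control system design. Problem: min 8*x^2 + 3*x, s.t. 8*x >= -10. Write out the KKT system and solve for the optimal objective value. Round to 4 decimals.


Step 1: Try lambda = 0 (constraint inactive).
Stationarity: 2*8*x + 3 = 0
x* = -3/(2*8) = -0.1875
Check constraint: 8*-0.1875 = -1.5 >= -10 -- satisfied.
Step 2: Compute optimal value.
f(x*) = 8*(-0.1875)^2 + 3*(-0.1875) = -0.2813


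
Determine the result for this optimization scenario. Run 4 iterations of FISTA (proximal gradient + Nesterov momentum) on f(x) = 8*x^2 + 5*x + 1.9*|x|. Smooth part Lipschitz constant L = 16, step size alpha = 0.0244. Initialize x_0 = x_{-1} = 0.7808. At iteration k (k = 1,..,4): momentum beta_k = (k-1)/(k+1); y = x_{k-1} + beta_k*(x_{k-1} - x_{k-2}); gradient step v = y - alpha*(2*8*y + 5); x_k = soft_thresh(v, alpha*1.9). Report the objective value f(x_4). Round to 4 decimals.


FISTA on f(x) = 8*x^2 + 5*x + 1.9*|x|
L = 16, alpha = 0.0244
Iteration 1: beta = 0.0, y = 0.7808 + 0.0*(0.7808 - 0.7808) = 0.7808
  grad(y) = 17.4928, v = y - alpha*grad = 0.354
  prox(v) = soft_thresh(0.354, 0.0464) = 0.3076
Iteration 2: beta = 0.3333, y = 0.3076 + 0.3333*(0.3076 - 0.7808) = 0.1499
  grad(y) = 7.3982, v = y - alpha*grad = -0.0306
  prox(v) = soft_thresh(-0.0306, 0.0464) = 0.0
Iteration 3: beta = 0.5, y = 0.0 + 0.5*(0.0 - 0.3076) = -0.1538
  grad(y) = 2.5391, v = y - alpha*grad = -0.2158
  prox(v) = soft_thresh(-0.2158, 0.0464) = -0.1694
Iteration 4: beta = 0.6, y = -0.1694 + 0.6*(-0.1694 - 0.0) = -0.271
  grad(y) = 0.6633, v = y - alpha*grad = -0.2872
  prox(v) = soft_thresh(-0.2872, 0.0464) = -0.2409
f(x_4) = 8*(-0.2409)^2 + 5*(-0.2409) + 1.9*|-0.2409| = -0.2826


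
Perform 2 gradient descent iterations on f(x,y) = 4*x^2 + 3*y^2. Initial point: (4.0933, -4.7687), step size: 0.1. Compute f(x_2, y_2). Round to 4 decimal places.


Gradient descent on f(x,y) = 4*x^2 + 3*y^2.
Starting point: (4.0933, -4.7687), alpha = 0.1
Step 1: grad_x = 2*4*4.0933 = 32.7464, grad_y = 2*3*-4.7687 = -28.6122
  x_1 = 4.0933 - 0.1*32.7464 = 0.8187
  y_1 = -4.7687 - 0.1*-28.6122 = -1.9075
Step 2: grad_x = 2*4*0.8187 = 6.5493, grad_y = 2*3*-1.9075 = -11.4449
  x_2 = 0.8187 - 0.1*6.5493 = 0.1637
  y_2 = -1.9075 - 0.1*-11.4449 = -0.763
f(0.1637, -0.763) = 4*0.1637^2 + 3*(-0.763)^2 = 1.8537


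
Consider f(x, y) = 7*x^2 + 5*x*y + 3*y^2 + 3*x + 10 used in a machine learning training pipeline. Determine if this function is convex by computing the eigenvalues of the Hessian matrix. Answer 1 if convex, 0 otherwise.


The Hessian of f(x,y) = 7*x^2 + 5*x*y + 3*y^2 + 3*x + 10 is:
H = [[14, 5], [5, 6]]
Trace = 14 + 6 = 20
Determinant = 14*6 - (5)^2 = 59
Discriminant = (20)^2 - 4*59 = 164.0
Eigenvalues: lambda_1 = 3.5969, lambda_2 = 16.4031
The function is convex.

1


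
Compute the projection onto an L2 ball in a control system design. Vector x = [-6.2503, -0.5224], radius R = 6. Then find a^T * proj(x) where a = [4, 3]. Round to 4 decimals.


Step 1: Compute ||x|| (intermediates to 6 decimals).
||x|| = sqrt((-6.2503)^2 + (-0.5224)^2) = 6.272093
Step 2: Project.
Since ||x|| > R, scale = R/||x|| = 6/6.272093 = 0.956618, proj(x) = scale * x
proj(x) = [-5.979149, -0.499737]
Step 3: Dot product.
a^T * proj(x) = 4*(-5.979149) + 3*(-0.499737) = -25.4158


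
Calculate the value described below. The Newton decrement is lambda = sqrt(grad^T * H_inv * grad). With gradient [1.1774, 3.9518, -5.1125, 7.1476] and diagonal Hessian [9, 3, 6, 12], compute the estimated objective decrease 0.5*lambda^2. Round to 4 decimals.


Step 1: H is diagonal, so H^(-1) * g = [0.1308, 1.3173, -0.8521, 0.5956].
Step 2: g^T H^(-1) g = sum_i g_i^2 / H_ii
  = (1.1774)^2/9 + (3.9518)^2/3 + (-5.1125)^2/6 + (7.1476)^2/12
  = 0.154 + 5.2056 + 4.3563 + 4.2573 = 13.9732
Step 3: Objective decrease = 0.5 * g^T H^(-1) g = 6.9866


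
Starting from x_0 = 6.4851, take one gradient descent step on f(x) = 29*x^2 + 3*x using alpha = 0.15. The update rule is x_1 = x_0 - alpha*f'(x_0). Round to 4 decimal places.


We compute the gradient at x_0 and apply the update.
f'(x) = 58*x + 3
f'(6.4851) = 58*6.4851 + 3 = 379.1358
x_1 = 6.4851 - 0.15*379.1358 = -50.3853


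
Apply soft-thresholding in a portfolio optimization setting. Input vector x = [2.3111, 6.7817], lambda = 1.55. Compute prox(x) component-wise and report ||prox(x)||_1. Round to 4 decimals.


Soft-thresholding with lambda = 1.55:
prox(2.3111) = sign(2.3111)*max(|2.3111| - 1.55, 0) = 0.7611
prox(6.7817) = sign(6.7817)*max(|6.7817| - 1.55, 0) = 5.2317
prox(x) = [0.7611, 5.2317]
||prox(x)||_1 = 0.7611 + 5.2317 = 5.9928


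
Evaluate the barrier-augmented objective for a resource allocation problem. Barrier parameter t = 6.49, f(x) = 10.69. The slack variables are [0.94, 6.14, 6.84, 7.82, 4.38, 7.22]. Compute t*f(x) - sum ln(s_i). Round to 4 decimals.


Step 1: Compute log-barrier.
ln values: [-0.0619, 1.8148, 1.9228, 2.0567, 1.477, 1.9769]
phi = -(-0.0619 + 1.8148 + 1.9228 + 2.0567 + 1.477 + 1.9769) = -9.1863
Step 2: Compute augmented objective.
t*f(x) = 6.49*10.69 = 69.3781
Total = 69.3781 - 9.1863 = 60.1918


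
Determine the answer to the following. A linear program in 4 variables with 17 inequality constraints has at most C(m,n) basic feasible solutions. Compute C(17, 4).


Each vertex corresponds to some choice of n active constraints out of m, so the number of vertices is at most C(m, n) = m! / (n!(m-n)!).
m = 17, n = 4
Numerator: 17 * 16 * 15 * 14
Denominator: 4! = 24
C(17, 4) = 2380


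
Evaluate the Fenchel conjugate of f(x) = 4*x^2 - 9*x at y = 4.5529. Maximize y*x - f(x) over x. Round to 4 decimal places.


f*(y) = sup_x {y*x - a*x^2 - b*x} = sup_x {(y-b)*x - a*x^2}
FOC: (y - b) - 2a*x = 0 => x* = (y - b)/(2a)
x* = (4.5529 + 9)/(2*4) = 1.6941
f*(4.5529) = (y-b)^2/(4a) = (4.5529 + 9)^2/(4*4)
= 183.6811/16 = 11.4801


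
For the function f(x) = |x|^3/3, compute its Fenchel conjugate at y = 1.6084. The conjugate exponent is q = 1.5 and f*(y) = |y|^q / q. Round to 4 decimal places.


The conjugate exponent q satisfies 1/p + 1/q = 1.
p = 3, so q = 3/(3 - 1) = 1.5
|y|^q = 1.6084^1.5 = 2.0398
f*(1.6084) = 2.0398 / 1.5 = 1.3599


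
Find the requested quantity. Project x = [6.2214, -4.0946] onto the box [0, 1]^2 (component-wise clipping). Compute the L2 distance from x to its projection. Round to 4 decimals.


Project each component onto [0, 1].
clip(6.2214) = 1.0, clip(-4.0946) = 0.0
Projection = [1.0, 0.0]
Squared diffs: [27.263, 16.7657]
Distance = sqrt(44.0287) = 6.6354


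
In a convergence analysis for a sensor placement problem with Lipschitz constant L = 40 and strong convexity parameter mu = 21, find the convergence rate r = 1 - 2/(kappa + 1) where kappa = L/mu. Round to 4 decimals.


Step 1: Compute the condition number.
kappa = L/mu = 40/21 = 1.9048
Step 2: Compute the convergence rate.
r = 1 - 2/(kappa + 1) = 1 - 2*mu/(L + mu) = (L - mu)/(L + mu) = 19/61 = 0.3115


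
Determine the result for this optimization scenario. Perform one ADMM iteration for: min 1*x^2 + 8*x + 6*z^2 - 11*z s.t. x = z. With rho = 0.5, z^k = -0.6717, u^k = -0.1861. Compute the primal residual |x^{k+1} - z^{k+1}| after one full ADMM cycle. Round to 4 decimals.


ADMM iteration with rho = 0.5, z^k = -0.6717, u^k = -0.1861
Step 1: x-update.
Minimize 1*x^2 + 8*x + (0.5/2)*(x + 0.6717 - 0.1861)^2
FOC: (2*1 + 0.5)*x = -8 + 0.5*(-0.6717 + 0.1861)
x^{k+1} = -3.2971
Step 2: z-update.
Minimize 6*z^2 - 11*z + (0.5/2)*(-3.2971 - z - 0.1861)^2
FOC: (2*6 + 0.5)*z = 11 + 0.5*(-3.2971 - 0.1861)
z^{k+1} = 0.7407
Step 3: u-update.
u^{k+1} = -0.1861 - 3.2971 - 0.7407 = -4.2239
Step 4: Primal residual = |-3.2971 - 0.7407| = 4.0378


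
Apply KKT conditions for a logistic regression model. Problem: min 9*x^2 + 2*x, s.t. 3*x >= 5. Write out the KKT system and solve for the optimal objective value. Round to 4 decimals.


Step 1: Try lambda = 0 (constraint inactive).
x_unc = -2/(2*9) = -0.1111
Check: 3*-0.1111 = -0.3333 < 5 -- violated!
Step 2: Constraint must be active: 3*x = 5
x* = 5/3 = 1.6667 (rounded; the exact value 5/3 is used below)
lambda = (2*9*(5/3) + 2)/3 = 10.6667
Step 3: Compute optimal value.
f(x*) = 9*(5/3)^2 + 2*(5/3) = 28.3333


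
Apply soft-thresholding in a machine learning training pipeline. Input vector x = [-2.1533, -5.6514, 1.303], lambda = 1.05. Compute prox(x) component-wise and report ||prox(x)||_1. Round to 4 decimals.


Soft-thresholding with lambda = 1.05:
prox(-2.1533) = sign(-2.1533)*max(|-2.1533| - 1.05, 0) = -1.1033
prox(-5.6514) = sign(-5.6514)*max(|-5.6514| - 1.05, 0) = -4.6014
prox(1.303) = sign(1.303)*max(|1.303| - 1.05, 0) = 0.253
prox(x) = [-1.1033, -4.6014, 0.253]
||prox(x)||_1 = 1.1033 + 4.6014 + 0.253 = 5.9577


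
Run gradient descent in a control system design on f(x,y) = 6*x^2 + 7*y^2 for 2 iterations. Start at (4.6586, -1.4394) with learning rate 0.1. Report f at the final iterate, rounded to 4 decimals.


Gradient descent on f(x,y) = 6*x^2 + 7*y^2.
Starting point: (4.6586, -1.4394), alpha = 0.1
Step 1: grad_x = 2*6*4.6586 = 55.9032, grad_y = 2*7*-1.4394 = -20.1516
  x_1 = 4.6586 - 0.1*55.9032 = -0.9317
  y_1 = -1.4394 - 0.1*-20.1516 = 0.5758
Step 2: grad_x = 2*6*-0.9317 = -11.1806, grad_y = 2*7*0.5758 = 8.0606
  x_2 = -0.9317 - 0.1*-11.1806 = 0.1863
  y_2 = 0.5758 - 0.1*8.0606 = -0.2303
f(0.1863, -0.2303) = 6*0.1863^2 + 7*(-0.2303)^2 = 0.5796


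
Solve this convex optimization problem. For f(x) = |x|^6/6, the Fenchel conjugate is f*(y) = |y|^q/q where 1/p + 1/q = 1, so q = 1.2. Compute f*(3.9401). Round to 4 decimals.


The conjugate exponent q satisfies 1/p + 1/q = 1.
p = 6, so q = 6/(6 - 1) = 1.2
|y|^q = 3.9401^1.2 = 5.1833
f*(3.9401) = 5.1833 / 1.2 = 4.3194


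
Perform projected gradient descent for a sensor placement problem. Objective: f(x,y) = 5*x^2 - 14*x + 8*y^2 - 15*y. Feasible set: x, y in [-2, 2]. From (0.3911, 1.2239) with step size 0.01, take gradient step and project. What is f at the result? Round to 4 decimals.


Step 1: Compute gradient at (0.3911, 1.2239).
grad_x = 2*5*0.3911 - 14 = -10.089
grad_y = 2*8*1.2239 - 15 = 4.5824
Step 2: Gradient step.
x_raw = 0.3911 - 0.01*-10.089 = 0.492
y_raw = 1.2239 - 0.01*4.5824 = 1.1781
Step 3: Project onto [-2, 2].
x_proj = clip(0.492) = 0.492
y_proj = clip(1.1781) = 1.1781
Step 4: Evaluate f.
f(0.492, 1.1781) = -12.2458


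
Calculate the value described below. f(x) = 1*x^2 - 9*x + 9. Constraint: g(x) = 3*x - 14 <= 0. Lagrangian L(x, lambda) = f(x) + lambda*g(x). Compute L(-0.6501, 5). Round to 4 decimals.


Step 1: Evaluate f(x).
f(-0.6501) = 1*(-0.6501)^2 - 9*(-0.6501) + 9 = 15.2735
Step 2: Evaluate g(x).
g(-0.6501) = 3*-0.6501 - 14 = -15.9503
Step 3: Compute Lagrangian.
L = 15.2735 + 5*-15.9503 = -64.478


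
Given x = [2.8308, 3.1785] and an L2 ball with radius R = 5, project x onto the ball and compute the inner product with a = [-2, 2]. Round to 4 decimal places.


Step 1: Compute ||x|| (intermediates to 6 decimals).
||x|| = sqrt(2.8308^2 + 3.1785^2) = 4.256324
Step 2: Project.
Since ||x|| <= R, proj = x (no scaling needed).
proj(x) = [2.8308, 3.1785]
Step 3: Dot product.
a^T * proj(x) = -2*2.8308 + 2*3.1785 = 0.6954


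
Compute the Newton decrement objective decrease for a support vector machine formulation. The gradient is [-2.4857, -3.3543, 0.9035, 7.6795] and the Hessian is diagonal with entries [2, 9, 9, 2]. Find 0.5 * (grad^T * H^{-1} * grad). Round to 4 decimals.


Step 1: H is diagonal, so H^(-1) * g = [-1.2429, -0.3727, 0.1004, 3.8398].
Step 2: g^T H^(-1) g = sum_i g_i^2 / H_ii
  = (-2.4857)^2/2 + (-3.3543)^2/9 + (0.9035)^2/9 + (7.6795)^2/2
  = 3.0894 + 1.2501 + 0.0907 + 29.4874 = 33.9176
Step 3: Objective decrease = 0.5 * g^T H^(-1) g = 16.9588


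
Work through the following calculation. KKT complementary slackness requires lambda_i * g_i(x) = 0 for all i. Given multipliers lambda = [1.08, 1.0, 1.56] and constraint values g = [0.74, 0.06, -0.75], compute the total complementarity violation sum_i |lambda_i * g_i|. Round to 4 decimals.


KKT complementary slackness check:
lambda_1 * g_1 = 1.08 * 0.74 = 0.7992
lambda_2 * g_2 = 1.0 * 0.06 = 0.06
lambda_3 * g_3 = 1.56 * -0.75 = -1.17
Total violation = 0.7992 + 0.06 + 1.17 = 2.0292


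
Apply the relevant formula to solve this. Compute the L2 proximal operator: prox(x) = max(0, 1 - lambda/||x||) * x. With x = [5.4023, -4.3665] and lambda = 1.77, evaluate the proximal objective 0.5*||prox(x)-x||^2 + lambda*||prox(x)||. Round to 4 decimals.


Step 1: Compute ||x||.
||x|| = 6.9463
Step 2: Compute scaling factor.
scale = max(0, 1 - 1.77/6.9463) = 0.7452
Step 3: prox(x) = [4.0257, -3.2539]
||prox(x)|| = 5.1763
Step 4: Proximal objective.
0.5*||prox-x||^2 = 1.5665
lambda*||prox|| = 9.1621
Total = 10.7285


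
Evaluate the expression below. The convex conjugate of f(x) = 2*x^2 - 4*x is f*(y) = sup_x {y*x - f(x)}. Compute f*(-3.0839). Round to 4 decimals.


f*(y) = sup_x {y*x - a*x^2 - b*x} = sup_x {(y-b)*x - a*x^2}
FOC: (y - b) - 2a*x = 0 => x* = (y - b)/(2a)
x* = (-3.0839 + 4)/(2*2) = 0.229
f*(-3.0839) = (y-b)^2/(4a) = (-3.0839 + 4)^2/(4*2)
= 0.8392/8 = 0.1049


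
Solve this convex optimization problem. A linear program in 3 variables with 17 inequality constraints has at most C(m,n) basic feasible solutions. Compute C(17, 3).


Each vertex corresponds to some choice of n active constraints out of m, so the number of vertices is at most C(m, n) = m! / (n!(m-n)!).
m = 17, n = 3
Numerator: 17 * 16 * 15
Denominator: 3! = 6
C(17, 3) = 680


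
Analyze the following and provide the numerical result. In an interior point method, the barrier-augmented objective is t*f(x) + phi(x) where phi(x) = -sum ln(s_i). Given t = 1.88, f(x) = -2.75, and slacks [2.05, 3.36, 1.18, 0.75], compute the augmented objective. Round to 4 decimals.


Step 1: Compute log-barrier.
ln values: [0.7178, 1.2119, 0.1655, -0.2877]
phi = -(0.7178 + 1.2119 + 0.1655 - 0.2877) = -1.8076
Step 2: Compute augmented objective.
t*f(x) = 1.88*-2.75 = -5.17
Total = -5.17 - 1.8076 = -6.9776


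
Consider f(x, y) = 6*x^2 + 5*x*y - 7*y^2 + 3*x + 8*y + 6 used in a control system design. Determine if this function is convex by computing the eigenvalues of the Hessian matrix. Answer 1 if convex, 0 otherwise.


The Hessian of f(x,y) = 6*x^2 + 5*x*y - 7*y^2 + 3*x + 8*y + 6 is:
H = [[12, 5], [5, -14]]
Trace = 12 - 14 = -2
Determinant = 12*-14 - (5)^2 = -193
Discriminant = (-2)^2 - 4*-193 = 776.0
Eigenvalues: lambda_1 = -14.9284, lambda_2 = 12.9284
The function is not convex.

0


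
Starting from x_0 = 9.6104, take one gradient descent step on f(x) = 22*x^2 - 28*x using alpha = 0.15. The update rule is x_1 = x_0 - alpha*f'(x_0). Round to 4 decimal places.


We compute the gradient at x_0 and apply the update.
f'(x) = 44*x - 28
f'(9.6104) = 44*9.6104 - 28 = 394.8576
x_1 = 9.6104 - 0.15*394.8576 = -49.6182


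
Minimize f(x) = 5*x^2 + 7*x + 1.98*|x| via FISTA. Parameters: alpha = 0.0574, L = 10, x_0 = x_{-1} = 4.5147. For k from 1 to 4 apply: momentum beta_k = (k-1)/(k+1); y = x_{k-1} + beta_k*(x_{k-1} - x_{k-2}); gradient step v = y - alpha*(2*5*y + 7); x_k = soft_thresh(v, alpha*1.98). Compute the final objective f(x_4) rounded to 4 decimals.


FISTA on f(x) = 5*x^2 + 7*x + 1.98*|x|
L = 10, alpha = 0.0574
Iteration 1: beta = 0.0, y = 4.5147 + 0.0*(4.5147 - 4.5147) = 4.5147
  grad(y) = 52.147, v = y - alpha*grad = 1.5215
  prox(v) = soft_thresh(1.5215, 0.1137) = 1.4078
Iteration 2: beta = 0.3333, y = 1.4078 + 0.3333*(1.4078 - 4.5147) = 0.3722
  grad(y) = 10.7218, v = y - alpha*grad = -0.2433
  prox(v) = soft_thresh(-0.2433, 0.1137) = -0.1296
Iteration 3: beta = 0.5, y = -0.1296 + 0.5*(-0.1296 - 1.4078) = -0.8983
  grad(y) = -1.983, v = y - alpha*grad = -0.7845
  prox(v) = soft_thresh(-0.7845, 0.1137) = -0.6708
Iteration 4: beta = 0.6, y = -0.6708 + 0.6*(-0.6708 + 0.1296) = -0.9956
  grad(y) = -2.9556, v = y - alpha*grad = -0.8259
  prox(v) = soft_thresh(-0.8259, 0.1137) = -0.7123
f(x_4) = 5*(-0.7123)^2 + 7*(-0.7123) + 1.98*|-0.7123| = -1.039


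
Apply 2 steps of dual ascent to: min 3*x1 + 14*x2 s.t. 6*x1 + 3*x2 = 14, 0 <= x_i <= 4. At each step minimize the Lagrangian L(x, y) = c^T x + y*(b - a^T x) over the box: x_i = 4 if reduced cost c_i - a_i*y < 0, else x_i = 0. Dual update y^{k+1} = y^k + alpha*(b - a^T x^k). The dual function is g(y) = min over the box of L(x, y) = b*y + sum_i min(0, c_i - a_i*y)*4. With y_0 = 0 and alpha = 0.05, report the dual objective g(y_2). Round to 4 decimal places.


Dual ascent for LP: min 3*x1 + 14*x2, 6*x1 + 3*x2 = 14, 0 <= x_i <= 4
Step 1: y^k = 0.0, reduced costs: (3.0, 14.0)
  x^k = (0.0, 0.0), subgradient = b - a^T x = 14.0
  y^{k+1} = 0.0 + 0.05*14.0 = 0.7
Step 2: y^k = 0.7, reduced costs: (-1.2, 11.9)
  x^k = (4.0, 0.0), subgradient = b - a^T x = -10.0
  y^{k+1} = 0.7 + 0.05*-10.0 = 0.2
Dual objective at y_2 = 0.2: reduced costs (1.8, 13.4), box minimizer x = (0.0, 0.0)
g(y_2) = b*y + (c1 - a1*y)*x1 + (c2 - a2*y)*x2 = 14*0.2 + 1.8*0.0 + 13.4*0.0 = 2.8 + 0.0 + 0.0 = 2.8


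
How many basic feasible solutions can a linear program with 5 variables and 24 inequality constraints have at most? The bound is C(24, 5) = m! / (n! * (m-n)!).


Each vertex corresponds to some choice of n active constraints out of m, so the number of vertices is at most C(m, n) = m! / (n!(m-n)!).
m = 24, n = 5
Numerator: 24 * 23 * 22 * 21 * 20
Denominator: 5! = 120
C(24, 5) = 42504


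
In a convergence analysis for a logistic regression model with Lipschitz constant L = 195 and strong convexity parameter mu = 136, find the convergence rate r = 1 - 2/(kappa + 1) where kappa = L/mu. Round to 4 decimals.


Step 1: Compute the condition number.
kappa = L/mu = 195/136 = 1.4338
Step 2: Compute the convergence rate.
r = 1 - 2/(kappa + 1) = 1 - 2*mu/(L + mu) = (L - mu)/(L + mu) = 59/331 = 0.1782


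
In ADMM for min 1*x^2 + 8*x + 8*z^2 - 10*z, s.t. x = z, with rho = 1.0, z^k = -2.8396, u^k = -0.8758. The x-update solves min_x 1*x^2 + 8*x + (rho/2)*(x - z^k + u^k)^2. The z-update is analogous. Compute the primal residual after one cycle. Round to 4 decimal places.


ADMM iteration with rho = 1.0, z^k = -2.8396, u^k = -0.8758
Step 1: x-update.
Minimize 1*x^2 + 8*x + (1.0/2)*(x + 2.8396 - 0.8758)^2
FOC: (2*1 + 1.0)*x = -8 + 1.0*(-2.8396 + 0.8758)
x^{k+1} = -3.3213
Step 2: z-update.
Minimize 8*z^2 - 10*z + (1.0/2)*(-3.3213 - z - 0.8758)^2
FOC: (2*8 + 1.0)*z = 10 + 1.0*(-3.3213 - 0.8758)
z^{k+1} = 0.3413
Step 3: u-update.
u^{k+1} = -0.8758 - 3.3213 - 0.3413 = -4.5384
Step 4: Primal residual = |-3.3213 - 0.3413| = 3.6626


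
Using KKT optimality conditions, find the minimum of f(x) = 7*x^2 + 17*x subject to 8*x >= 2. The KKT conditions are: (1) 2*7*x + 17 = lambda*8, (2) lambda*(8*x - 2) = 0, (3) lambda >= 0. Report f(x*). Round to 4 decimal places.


Step 1: Try lambda = 0 (constraint inactive).
x_unc = -17/(2*7) = -1.2143
Check: 8*-1.2143 = -9.7144 < 2 -- violated!
Step 2: Constraint must be active: 8*x = 2
x* = 2/8 = 0.25
lambda = (2*7*0.25 + 17)/8 = 2.5625
Step 3: Compute optimal value.
f(x*) = 7*0.25^2 + 17*0.25 = 4.6875


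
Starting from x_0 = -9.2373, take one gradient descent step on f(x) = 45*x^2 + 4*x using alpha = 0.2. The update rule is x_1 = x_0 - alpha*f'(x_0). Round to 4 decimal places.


We compute the gradient at x_0 and apply the update.
f'(x) = 90*x + 4
f'(-9.2373) = 90*-9.2373 + 4 = -827.357
x_1 = -9.2373 - 0.2*-827.357 = 156.2341


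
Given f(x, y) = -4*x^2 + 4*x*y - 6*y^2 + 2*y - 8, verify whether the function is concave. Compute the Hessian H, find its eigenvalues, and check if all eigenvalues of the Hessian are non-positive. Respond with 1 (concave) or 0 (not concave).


The Hessian of f(x,y) = -4*x^2 + 4*x*y - 6*y^2 + 2*y - 8 is:
H = [[-8, 4], [4, -12]]
Trace = -8 - 12 = -20
Determinant = -8*-12 - (4)^2 = 80
Discriminant = (-20)^2 - 4*80 = 80.0
Eigenvalues: lambda_1 = -14.4721, lambda_2 = -5.5279
The function is concave.

1


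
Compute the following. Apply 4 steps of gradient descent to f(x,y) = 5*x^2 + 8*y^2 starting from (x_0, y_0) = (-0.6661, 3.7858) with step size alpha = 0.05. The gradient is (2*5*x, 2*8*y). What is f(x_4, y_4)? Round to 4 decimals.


Gradient descent on f(x,y) = 5*x^2 + 8*y^2.
Starting point: (-0.6661, 3.7858), alpha = 0.05
Step 1: grad_x = 2*5*-0.6661 = -6.661, grad_y = 2*8*3.7858 = 60.5728
  x_1 = -0.6661 - 0.05*-6.661 = -0.3331
  y_1 = 3.7858 - 0.05*60.5728 = 0.7572
Step 2: grad_x = 2*5*-0.3331 = -3.3305, grad_y = 2*8*0.7572 = 12.1146
  x_2 = -0.3331 - 0.05*-3.3305 = -0.1665
  y_2 = 0.7572 - 0.05*12.1146 = 0.1514
Step 3: grad_x = 2*5*-0.1665 = -1.6653, grad_y = 2*8*0.1514 = 2.4229
  x_3 = -0.1665 - 0.05*-1.6653 = -0.0833
  y_3 = 0.1514 - 0.05*2.4229 = 0.0303
Step 4: grad_x = 2*5*-0.0833 = -0.8326, grad_y = 2*8*0.0303 = 0.4846
  x_4 = -0.0833 - 0.05*-0.8326 = -0.0416
  y_4 = 0.0303 - 0.05*0.4846 = 0.0061
f(-0.0416, 0.0061) = 5*(-0.0416)^2 + 8*0.0061^2 = 0.009


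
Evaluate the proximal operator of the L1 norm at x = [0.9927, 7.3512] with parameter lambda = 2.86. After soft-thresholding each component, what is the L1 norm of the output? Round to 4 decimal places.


Soft-thresholding with lambda = 2.86:
prox(0.9927) = sign(0.9927)*max(|0.9927| - 2.86, 0) = 0.0
prox(7.3512) = sign(7.3512)*max(|7.3512| - 2.86, 0) = 4.4912
prox(x) = [0.0, 4.4912]
||prox(x)||_1 = 0.0 + 4.4912 = 4.4912


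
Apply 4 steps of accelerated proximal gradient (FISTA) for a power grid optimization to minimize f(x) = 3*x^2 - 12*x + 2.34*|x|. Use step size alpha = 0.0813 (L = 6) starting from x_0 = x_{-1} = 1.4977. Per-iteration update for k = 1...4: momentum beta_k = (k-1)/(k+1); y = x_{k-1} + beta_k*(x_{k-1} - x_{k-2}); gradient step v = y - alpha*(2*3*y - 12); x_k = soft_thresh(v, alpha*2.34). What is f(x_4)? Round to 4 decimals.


FISTA on f(x) = 3*x^2 - 12*x + 2.34*|x|
L = 6, alpha = 0.0813
Iteration 1: beta = 0.0, y = 1.4977 + 0.0*(1.4977 - 1.4977) = 1.4977
  grad(y) = -3.0138, v = y - alpha*grad = 1.7427
  prox(v) = soft_thresh(1.7427, 0.1902) = 1.5525
Iteration 2: beta = 0.3333, y = 1.5525 + 0.3333*(1.5525 - 1.4977) = 1.5707
  grad(y) = -2.5756, v = y - alpha*grad = 1.7801
  prox(v) = soft_thresh(1.7801, 0.1902) = 1.5899
Iteration 3: beta = 0.5, y = 1.5899 + 0.5*(1.5899 - 1.5525) = 1.6086
  grad(y) = -2.3484, v = y - alpha*grad = 1.7995
  prox(v) = soft_thresh(1.7995, 0.1902) = 1.6093
Iteration 4: beta = 0.6, y = 1.6093 + 0.6*(1.6093 - 1.5899) = 1.6209
  grad(y) = -2.2745, v = y - alpha*grad = 1.8058
  prox(v) = soft_thresh(1.8058, 0.1902) = 1.6156
f(x_4) = 3*1.6156^2 - 12*1.6156 + 2.34*|1.6156| = -7.7762
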